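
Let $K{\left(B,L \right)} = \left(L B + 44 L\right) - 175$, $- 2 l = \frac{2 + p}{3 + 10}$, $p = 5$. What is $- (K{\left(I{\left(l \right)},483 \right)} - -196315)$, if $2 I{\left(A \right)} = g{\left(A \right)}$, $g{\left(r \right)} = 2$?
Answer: $-217875$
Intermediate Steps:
$l = - \frac{7}{26}$ ($l = - \frac{\left(2 + 5\right) \frac{1}{3 + 10}}{2} = - \frac{7 \cdot \frac{1}{13}}{2} = \left(- \frac{1}{2}\right) \frac{7}{13} = - \frac{7}{26} \approx -0.26923$)
$I{\left(A \right)} = 1$ ($I{\left(A \right)} = \frac{1}{2} \cdot 2 = 1$)
$K{\left(B,L \right)} = -175 + 44 L + B L$ ($K{\left(B,L \right)} = \left(B L + 44 L\right) - 175 = \left(44 L + B L\right) - 175 = -175 + 44 L + B L$)
$- (K{\left(I{\left(l \right)},483 \right)} - -196315) = - (\left(-175 + 44 \cdot 483 + 1 \cdot 483\right) - -196315) = - (\left(-175 + 21252 + 483\right) + 196315) = - (21560 + 196315) = \left(-1\right) 217875 = -217875$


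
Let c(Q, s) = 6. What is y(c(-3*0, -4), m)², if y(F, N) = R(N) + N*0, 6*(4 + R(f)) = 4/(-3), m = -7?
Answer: 1444/81 ≈ 17.827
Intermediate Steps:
R(f) = -38/9 (R(f) = -4 + (4/(-3))/6 = -4 + (4*(-⅓))/6 = -4 + (⅙)*(-4/3) = -4 - 2/9 = -38/9)
y(F, N) = -38/9 (y(F, N) = -38/9 + N*0 = -38/9 + 0 = -38/9)
y(c(-3*0, -4), m)² = (-38/9)² = 1444/81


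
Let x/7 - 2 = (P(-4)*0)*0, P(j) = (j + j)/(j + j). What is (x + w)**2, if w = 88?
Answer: 10404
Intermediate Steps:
P(j) = 1 (P(j) = (2*j)/((2*j)) = (2*j)*(1/(2*j)) = 1)
x = 14 (x = 14 + 7*((1*0)*0) = 14 + 7*(0*0) = 14 + 7*0 = 14 + 0 = 14)
(x + w)**2 = (14 + 88)**2 = 102**2 = 10404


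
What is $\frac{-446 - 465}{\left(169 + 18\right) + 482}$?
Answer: $- \frac{911}{669} \approx -1.3617$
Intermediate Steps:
$\frac{-446 - 465}{\left(169 + 18\right) + 482} = - \frac{911}{187 + 482} = - \frac{911}{669}$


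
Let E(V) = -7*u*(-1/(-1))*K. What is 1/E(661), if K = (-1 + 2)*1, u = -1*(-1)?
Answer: -⅐ ≈ -0.14286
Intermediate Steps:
u = 1
K = 1 (K = 1*1 = 1)
E(V) = -7 (E(V) = -7*1*(-1/(-1)) = -7*1*(-1*(-1)) = -7*1*1 = -7)
1/E(661) = 1/(-7) = -⅐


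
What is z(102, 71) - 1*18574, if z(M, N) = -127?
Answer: -18701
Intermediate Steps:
z(102, 71) - 1*18574 = -127 - 1*18574 = -127 - 18574 = -18701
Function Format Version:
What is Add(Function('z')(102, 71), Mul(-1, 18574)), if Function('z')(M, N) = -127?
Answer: -18701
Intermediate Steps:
Add(Function('z')(102, 71), Mul(-1, 18574)) = Add(-127, Mul(-1, 18574)) = Add(-127, -18574) = -18701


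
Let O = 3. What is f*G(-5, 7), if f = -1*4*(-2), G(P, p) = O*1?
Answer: 24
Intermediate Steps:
G(P, p) = 3 (G(P, p) = 3*1 = 3)
f = 8 (f = -4*(-2) = 8)
f*G(-5, 7) = 8*3 = 24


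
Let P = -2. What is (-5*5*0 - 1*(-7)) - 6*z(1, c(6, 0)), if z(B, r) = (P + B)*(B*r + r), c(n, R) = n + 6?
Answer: 151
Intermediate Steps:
c(n, R) = 6 + n
z(B, r) = (-2 + B)*(r + B*r) (z(B, r) = (-2 + B)*(B*r + r) = (-2 + B)*(r + B*r))
(-5*5*0 - 1*(-7)) - 6*z(1, c(6, 0)) = (-5*5*0 - 1*(-7)) - 6*(6 + 6)*(-2 + 1**2 - 1*1) = (-25*0 + 7) - 72*(-2 + 1 - 1) = (0 + 7) - 72*(-2) = 7 - 6*(-24) = 7 + 144 = 151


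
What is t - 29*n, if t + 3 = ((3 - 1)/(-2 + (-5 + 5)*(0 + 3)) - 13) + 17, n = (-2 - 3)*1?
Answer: 145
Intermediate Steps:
n = -5 (n = -5*1 = -5)
t = 0 (t = -3 + (((3 - 1)/(-2 + (-5 + 5)*(0 + 3)) - 13) + 17) = -3 + ((2/(-2 + 0*3) - 13) + 17) = -3 + ((2/(-2 + 0) - 13) + 17) = -3 + ((2/(-2) - 13) + 17) = -3 + ((2*(-½) - 13) + 17) = -3 + ((-1 - 13) + 17) = -3 + (-14 + 17) = -3 + 3 = 0)
t - 29*n = 0 - 29*(-5) = 0 + 145 = 145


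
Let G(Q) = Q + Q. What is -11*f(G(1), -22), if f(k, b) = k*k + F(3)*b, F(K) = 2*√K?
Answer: -44 + 484*√3 ≈ 794.31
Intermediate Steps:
G(Q) = 2*Q
f(k, b) = k² + 2*b*√3 (f(k, b) = k*k + (2*√3)*b = k² + 2*b*√3)
-11*f(G(1), -22) = -11*((2*1)² + 2*(-22)*√3) = -11*(2² - 44*√3) = -11*(4 - 44*√3) = -44 + 484*√3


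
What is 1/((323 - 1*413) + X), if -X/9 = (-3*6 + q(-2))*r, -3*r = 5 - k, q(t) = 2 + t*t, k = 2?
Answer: -1/198 ≈ -0.0050505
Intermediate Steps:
q(t) = 2 + t²
r = -1 (r = -(5 - 1*2)/3 = -(5 - 2)/3 = -⅓*3 = -1)
X = -108 (X = -9*(-3*6 + (2 + (-2)²))*(-1) = -9*(-18 + (2 + 4))*(-1) = -9*(-18 + 6)*(-1) = -(-108)*(-1) = -9*12 = -108)
1/((323 - 1*413) + X) = 1/((323 - 1*413) - 108) = 1/((323 - 413) - 108) = 1/(-90 - 108) = 1/(-198) = -1/198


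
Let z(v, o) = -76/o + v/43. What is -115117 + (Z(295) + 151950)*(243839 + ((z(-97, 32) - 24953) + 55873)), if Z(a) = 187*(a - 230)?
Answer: 15510427019567/344 ≈ 4.5088e+10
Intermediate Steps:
z(v, o) = -76/o + v/43 (z(v, o) = -76/o + v*(1/43) = -76/o + v/43)
Z(a) = -43010 + 187*a (Z(a) = 187*(-230 + a) = -43010 + 187*a)
-115117 + (Z(295) + 151950)*(243839 + ((z(-97, 32) - 24953) + 55873)) = -115117 + ((-43010 + 187*295) + 151950)*(243839 + (((-76/32 + (1/43)*(-97)) - 24953) + 55873)) = -115117 + ((-43010 + 55165) + 151950)*(243839 + (((-76*1/32 - 97/43) - 24953) + 55873)) = -115117 + (12155 + 151950)*(243839 + (((-19/8 - 97/43) - 24953) + 55873)) = -115117 + 164105*(243839 + ((-1593/344 - 24953) + 55873)) = -115117 + 164105*(243839 + (-8585425/344 + 55873)) = -115117 + 164105*(243839 + 10634887/344) = -115117 + 164105*(94515503/344) = -115117 + 15510466619815/344 = 15510427019567/344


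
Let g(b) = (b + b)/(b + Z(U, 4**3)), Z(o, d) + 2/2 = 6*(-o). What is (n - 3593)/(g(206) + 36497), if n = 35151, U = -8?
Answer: 7984174/9234153 ≈ 0.86464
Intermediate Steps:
Z(o, d) = -1 - 6*o (Z(o, d) = -1 + 6*(-o) = -1 - 6*o)
g(b) = 2*b/(47 + b) (g(b) = (b + b)/(b + (-1 - 6*(-8))) = (2*b)/(b + (-1 + 48)) = (2*b)/(b + 47) = (2*b)/(47 + b) = 2*b/(47 + b))
(n - 3593)/(g(206) + 36497) = (35151 - 3593)/(2*206/(47 + 206) + 36497) = 31558/(2*206/253 + 36497) = 31558/(2*206*(1/253) + 36497) = 31558/(412/253 + 36497) = 31558/(9234153/253) = 31558*(253/9234153) = 7984174/9234153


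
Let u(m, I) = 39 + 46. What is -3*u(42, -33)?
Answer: -255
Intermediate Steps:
u(m, I) = 85
-3*u(42, -33) = -3*85 = -255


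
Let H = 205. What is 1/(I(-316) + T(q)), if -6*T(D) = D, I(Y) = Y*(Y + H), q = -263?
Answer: 6/210719 ≈ 2.8474e-5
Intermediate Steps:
I(Y) = Y*(205 + Y) (I(Y) = Y*(Y + 205) = Y*(205 + Y))
T(D) = -D/6
1/(I(-316) + T(q)) = 1/(-316*(205 - 316) - 1/6*(-263)) = 1/(-316*(-111) + 263/6) = 1/(35076 + 263/6) = 1/(210719/6) = 6/210719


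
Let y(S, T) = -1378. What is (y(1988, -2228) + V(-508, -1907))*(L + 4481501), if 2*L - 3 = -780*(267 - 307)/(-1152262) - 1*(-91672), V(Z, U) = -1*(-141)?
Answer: -6453033282570619/1152262 ≈ -5.6003e+9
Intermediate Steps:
V(Z, U) = 141
L = 52816793825/1152262 (L = 3/2 + (-780*(267 - 307)/(-1152262) - 1*(-91672))/2 = 3/2 + (-780*(-40)*(-1/1152262) + 91672)/2 = 3/2 + (31200*(-1/1152262) + 91672)/2 = 3/2 + (-15600/576131 + 91672)/2 = 3/2 + (1/2)*(52815065432/576131) = 3/2 + 26407532716/576131 = 52816793825/1152262 ≈ 45838.)
(y(1988, -2228) + V(-508, -1907))*(L + 4481501) = (-1378 + 141)*(52816793825/1152262 + 4481501) = -1237*5216680099087/1152262 = -6453033282570619/1152262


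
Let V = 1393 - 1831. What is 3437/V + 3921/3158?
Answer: -2284162/345801 ≈ -6.6054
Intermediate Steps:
V = -438
3437/V + 3921/3158 = 3437/(-438) + 3921/3158 = 3437*(-1/438) + 3921*(1/3158) = -3437/438 + 3921/3158 = -2284162/345801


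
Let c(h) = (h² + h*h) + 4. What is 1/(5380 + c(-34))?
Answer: 1/7696 ≈ 0.00012994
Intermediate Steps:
c(h) = 4 + 2*h² (c(h) = (h² + h²) + 4 = 2*h² + 4 = 4 + 2*h²)
1/(5380 + c(-34)) = 1/(5380 + (4 + 2*(-34)²)) = 1/(5380 + (4 + 2*1156)) = 1/(5380 + (4 + 2312)) = 1/(5380 + 2316) = 1/7696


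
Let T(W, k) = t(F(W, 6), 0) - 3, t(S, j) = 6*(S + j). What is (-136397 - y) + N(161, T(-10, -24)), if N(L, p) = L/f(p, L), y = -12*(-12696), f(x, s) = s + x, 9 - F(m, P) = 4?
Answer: -54284651/188 ≈ -2.8875e+5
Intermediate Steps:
F(m, P) = 5 (F(m, P) = 9 - 1*4 = 9 - 4 = 5)
t(S, j) = 6*S + 6*j
T(W, k) = 27 (T(W, k) = (6*5 + 6*0) - 3 = (30 + 0) - 3 = 30 - 3 = 27)
y = 152352
N(L, p) = L/(L + p)
(-136397 - y) + N(161, T(-10, -24)) = (-136397 - 1*152352) + 161/(161 + 27) = (-136397 - 152352) + 161/188 = -288749 + 161*(1/188) = -288749 + 161/188 = -54284651/188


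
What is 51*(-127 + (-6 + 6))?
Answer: -6477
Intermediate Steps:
51*(-127 + (-6 + 6)) = 51*(-127 + 0) = 51*(-127) = -6477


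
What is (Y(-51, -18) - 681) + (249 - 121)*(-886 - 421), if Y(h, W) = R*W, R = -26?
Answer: -167509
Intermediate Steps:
Y(h, W) = -26*W
(Y(-51, -18) - 681) + (249 - 121)*(-886 - 421) = (-26*(-18) - 681) + (249 - 121)*(-886 - 421) = (468 - 681) + 128*(-1307) = -213 - 167296 = -167509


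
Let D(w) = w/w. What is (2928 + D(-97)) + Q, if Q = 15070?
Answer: 17999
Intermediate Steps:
D(w) = 1
(2928 + D(-97)) + Q = (2928 + 1) + 15070 = 2929 + 15070 = 17999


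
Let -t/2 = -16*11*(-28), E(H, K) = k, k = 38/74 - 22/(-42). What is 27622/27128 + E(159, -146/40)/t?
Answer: 13219406531/12984328896 ≈ 1.0181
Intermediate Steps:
k = 806/777 (k = 38*(1/74) - 22*(-1/42) = 19/37 + 11/21 = 806/777 ≈ 1.0373)
E(H, K) = 806/777
t = -9856 (t = -2*(-16*11)*(-28) = -(-352)*(-28) = -2*4928 = -9856)
27622/27128 + E(159, -146/40)/t = 27622/27128 + (806/777)/(-9856) = 27622*(1/27128) + (806/777)*(-1/9856) = 13811/13564 - 403/3829056 = 13219406531/12984328896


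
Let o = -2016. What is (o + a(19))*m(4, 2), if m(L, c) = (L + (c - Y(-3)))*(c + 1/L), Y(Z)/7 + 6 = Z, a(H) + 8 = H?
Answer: -1245105/4 ≈ -3.1128e+5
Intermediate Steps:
a(H) = -8 + H
Y(Z) = -42 + 7*Z
m(L, c) = (c + 1/L)*(63 + L + c) (m(L, c) = (L + (c - (-42 + 7*(-3))))*(c + 1/L) = (L + (c - (-42 - 21)))*(c + 1/L) = (L + (c - 1*(-63)))*(c + 1/L) = (L + (c + 63))*(c + 1/L) = (L + (63 + c))*(c + 1/L) = (63 + L + c)*(c + 1/L) = (c + 1/L)*(63 + L + c))
(o + a(19))*m(4, 2) = (-2016 + (-8 + 19))*((63 + 2 + 4*(1 + 2² + 63*2 + 4*2))/4) = (-2016 + 11)*((63 + 2 + 4*(1 + 4 + 126 + 8))/4) = -2005*(63 + 2 + 4*139)/4 = -2005*(63 + 2 + 556)/4 = -2005*621/4 = -1245105/4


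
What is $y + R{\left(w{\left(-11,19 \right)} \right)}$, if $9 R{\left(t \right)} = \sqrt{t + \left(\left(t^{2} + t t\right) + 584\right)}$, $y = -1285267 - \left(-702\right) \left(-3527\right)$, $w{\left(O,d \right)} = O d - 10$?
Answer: $-3761221 + \frac{\sqrt{96287}}{9} \approx -3.7612 \cdot 10^{6}$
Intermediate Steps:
$w{\left(O,d \right)} = -10 + O d$
$y = -3761221$ ($y = -1285267 - 2475954 = -3761221$)
$R{\left(t \right)} = \frac{\sqrt{584 + t + 2 t^{2}}}{9}$ ($R{\left(t \right)} = \frac{\sqrt{t + \left(\left(t^{2} + t t\right) + 584\right)}}{9} = \frac{\sqrt{t + \left(\left(t^{2} + t^{2}\right) + 584\right)}}{9} = \frac{\sqrt{t + \left(2 t^{2} + 584\right)}}{9} = \frac{\sqrt{t + \left(584 + 2 t^{2}\right)}}{9} = \frac{\sqrt{584 + t + 2 t^{2}}}{9}$)
$y + R{\left(w{\left(-11,19 \right)} \right)} = -3761221 + \frac{\sqrt{584 - 219 + 2 \left(-10 - 209\right)^{2}}}{9} = -3761221 + \frac{\sqrt{584 - 219 + 2 \left(-219\right)^{2}}}{9} = -3761221 + \frac{\sqrt{584 - 219 + 2 \cdot 47961}}{9} = -3761221 + \frac{\sqrt{584 - 219 + 95922}}{9} = -3761221 + \frac{\sqrt{96287}}{9}$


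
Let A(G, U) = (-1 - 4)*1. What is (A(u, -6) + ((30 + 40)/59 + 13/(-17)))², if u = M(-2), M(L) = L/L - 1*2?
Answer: 21086464/1006009 ≈ 20.961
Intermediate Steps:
M(L) = -1 (M(L) = 1 - 2 = -1)
u = -1
A(G, U) = -5 (A(G, U) = -5*1 = -5)
(A(u, -6) + ((30 + 40)/59 + 13/(-17)))² = (-5 + ((30 + 40)/59 + 13/(-17)))² = (-5 + (70*(1/59) + 13*(-1/17)))² = (-5 + (70/59 - 13/17))² = (-5 + 423/1003)² = (-4592/1003)² = 21086464/1006009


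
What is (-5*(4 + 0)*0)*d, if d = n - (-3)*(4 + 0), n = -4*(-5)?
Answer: 0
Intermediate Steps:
n = 20
d = 32 (d = 20 - (-3)*(4 + 0) = 20 - (-3)*4 = 20 - 1*(-12) = 20 + 12 = 32)
(-5*(4 + 0)*0)*d = -5*(4 + 0)*0*32 = -20*0*32 = -5*0*32 = 0*32 = 0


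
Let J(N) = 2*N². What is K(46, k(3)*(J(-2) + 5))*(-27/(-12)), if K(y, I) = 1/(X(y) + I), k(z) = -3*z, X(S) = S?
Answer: -9/284 ≈ -0.031690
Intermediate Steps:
K(y, I) = 1/(I + y) (K(y, I) = 1/(y + I) = 1/(I + y))
K(46, k(3)*(J(-2) + 5))*(-27/(-12)) = (-27/(-12))/((-3*3)*(2*(-2)² + 5) + 46) = (-27*(-1/12))/(-9*(2*4 + 5) + 46) = (9/4)/(-9*(8 + 5) + 46) = (9/4)/(-9*13 + 46) = (9/4)/(-117 + 46) = (9/4)/(-71) = -1/71*9/4 = -9/284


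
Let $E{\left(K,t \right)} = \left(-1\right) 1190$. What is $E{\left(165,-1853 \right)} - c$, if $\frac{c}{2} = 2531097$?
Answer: $-5063384$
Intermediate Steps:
$c = 5062194$ ($c = 2 \cdot 2531097 = 5062194$)
$E{\left(K,t \right)} = -1190$
$E{\left(165,-1853 \right)} - c = -1190 - 5062194 = -5063384$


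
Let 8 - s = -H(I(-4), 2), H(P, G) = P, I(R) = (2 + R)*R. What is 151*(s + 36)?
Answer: 7852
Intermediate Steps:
I(R) = R*(2 + R)
s = 16 (s = 8 - (-1)*(-4*(2 - 4)) = 8 - (-1)*(-4*(-2)) = 8 - (-1)*8 = 8 - 1*(-8) = 8 + 8 = 16)
151*(s + 36) = 151*(16 + 36) = 151*52 = 7852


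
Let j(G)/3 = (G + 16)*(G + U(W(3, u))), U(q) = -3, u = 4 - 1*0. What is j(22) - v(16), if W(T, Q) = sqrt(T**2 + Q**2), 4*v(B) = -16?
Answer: 2170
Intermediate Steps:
v(B) = -4 (v(B) = (1/4)*(-16) = -4)
u = 4 (u = 4 + 0 = 4)
W(T, Q) = sqrt(Q**2 + T**2)
j(G) = 3*(-3 + G)*(16 + G) (j(G) = 3*((G + 16)*(G - 3)) = 3*((16 + G)*(-3 + G)) = 3*((-3 + G)*(16 + G)) = 3*(-3 + G)*(16 + G))
j(22) - v(16) = (-144 + 3*22**2 + 39*22) - 1*(-4) = (-144 + 3*484 + 858) + 4 = (-144 + 1452 + 858) + 4 = 2166 + 4 = 2170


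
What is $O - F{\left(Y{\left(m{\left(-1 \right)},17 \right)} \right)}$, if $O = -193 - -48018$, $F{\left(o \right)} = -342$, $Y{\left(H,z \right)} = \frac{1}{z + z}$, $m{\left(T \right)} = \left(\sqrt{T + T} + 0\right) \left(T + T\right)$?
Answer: $48167$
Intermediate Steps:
$m{\left(T \right)} = 2 \sqrt{2} T^{\frac{3}{2}}$ ($m{\left(T \right)} = \left(\sqrt{2 T} + 0\right) 2 T = \left(\sqrt{2} \sqrt{T} + 0\right) 2 T = \sqrt{2} \sqrt{T} 2 T = 2 \sqrt{2} T^{\frac{3}{2}}$)
$Y{\left(H,z \right)} = \frac{1}{2 z}$
$O = 47825$ ($O = -193 + 48018 = 47825$)
$O - F{\left(Y{\left(m{\left(-1 \right)},17 \right)} \right)} = 47825 - -342 = 47825 + 342 = 48167$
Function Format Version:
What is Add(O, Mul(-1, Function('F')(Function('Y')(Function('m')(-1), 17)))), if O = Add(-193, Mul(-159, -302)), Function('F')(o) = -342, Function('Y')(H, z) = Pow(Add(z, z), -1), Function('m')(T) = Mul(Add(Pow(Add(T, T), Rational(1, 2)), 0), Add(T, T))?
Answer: 48167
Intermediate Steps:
Function('m')(T) = Mul(2, Pow(2, Rational(1, 2)), Pow(T, Rational(3, 2))) (Function('m')(T) = Mul(Add(Pow(Mul(2, T), Rational(1, 2)), 0), Mul(2, T)) = Mul(Add(Mul(Pow(2, Rational(1, 2)), Pow(T, Rational(1, 2))), 0), Mul(2, T)) = Mul(Mul(Pow(2, Rational(1, 2)), Pow(T, Rational(1, 2))), Mul(2, T)) = Mul(2, Pow(2, Rational(1, 2)), Pow(T, Rational(3, 2))))
Function('Y')(H, z) = Mul(Rational(1, 2), Pow(z, -1)) (Function('Y')(H, z) = Pow(Mul(2, z), -1) = Mul(Rational(1, 2), Pow(z, -1)))
O = 47825 (O = Add(-193, 48018) = 47825)
Add(O, Mul(-1, Function('F')(Function('Y')(Function('m')(-1), 17)))) = Add(47825, Mul(-1, -342)) = Add(47825, 342) = 48167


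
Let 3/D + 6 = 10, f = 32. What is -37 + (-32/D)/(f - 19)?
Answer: -1571/39 ≈ -40.282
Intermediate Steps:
D = ¾ (D = 3/(-6 + 10) = 3/4 = 3*(¼) = ¾ ≈ 0.75000)
-37 + (-32/D)/(f - 19) = -37 + (-32/¾)/(32 - 19) = -37 + (-32*4/3)/13 = -37 + (1/13)*(-128/3) = -37 - 128/39 = -1571/39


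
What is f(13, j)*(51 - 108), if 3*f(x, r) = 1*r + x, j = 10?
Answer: -437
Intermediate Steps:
f(x, r) = r/3 + x/3 (f(x, r) = (1*r + x)/3 = (r + x)/3 = r/3 + x/3)
f(13, j)*(51 - 108) = ((⅓)*10 + (⅓)*13)*(51 - 108) = (10/3 + 13/3)*(-57) = (23/3)*(-57) = -437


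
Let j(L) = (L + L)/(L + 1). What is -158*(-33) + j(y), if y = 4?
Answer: 26078/5 ≈ 5215.6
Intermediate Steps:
j(L) = 2*L/(1 + L) (j(L) = (2*L)/(1 + L) = 2*L/(1 + L))
-158*(-33) + j(y) = -158*(-33) + 2*4/(1 + 4) = 5214 + 2*4/5 = 5214 + 2*4*(⅕) = 5214 + 8/5 = 26078/5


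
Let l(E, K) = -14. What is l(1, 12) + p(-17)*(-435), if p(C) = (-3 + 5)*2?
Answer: -1754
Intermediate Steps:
p(C) = 4 (p(C) = 2*2 = 4)
l(1, 12) + p(-17)*(-435) = -14 + 4*(-435) = -14 - 1740 = -1754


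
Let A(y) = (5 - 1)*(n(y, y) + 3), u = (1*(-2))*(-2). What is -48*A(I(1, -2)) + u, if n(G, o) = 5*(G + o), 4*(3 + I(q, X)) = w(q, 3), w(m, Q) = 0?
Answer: 5188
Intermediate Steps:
I(q, X) = -3 (I(q, X) = -3 + (1/4)*0 = -3 + 0 = -3)
u = 4 (u = -2*(-2) = 4)
n(G, o) = 5*G + 5*o
A(y) = 12 + 40*y (A(y) = (5 - 1)*((5*y + 5*y) + 3) = 4*(10*y + 3) = 4*(3 + 10*y) = 12 + 40*y)
-48*A(I(1, -2)) + u = -48*(12 + 40*(-3)) + 4 = -48*(12 - 120) + 4 = -48*(-108) + 4 = 5184 + 4 = 5188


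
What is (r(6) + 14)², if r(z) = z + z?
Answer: 676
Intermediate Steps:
r(z) = 2*z
(r(6) + 14)² = (2*6 + 14)² = (12 + 14)² = 26² = 676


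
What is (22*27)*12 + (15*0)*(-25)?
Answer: 7128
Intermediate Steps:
(22*27)*12 + (15*0)*(-25) = 594*12 + 0*(-25) = 7128 + 0 = 7128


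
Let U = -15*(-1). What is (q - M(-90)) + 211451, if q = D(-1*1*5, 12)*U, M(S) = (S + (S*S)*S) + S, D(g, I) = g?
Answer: 940556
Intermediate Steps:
U = 15
M(S) = S**3 + 2*S (M(S) = (S + S**2*S) + S = (S + S**3) + S = S**3 + 2*S)
q = -75 (q = (-1*1*5)*15 = -1*5*15 = -5*15 = -75)
(q - M(-90)) + 211451 = (-75 - (-90)*(2 + (-90)**2)) + 211451 = (-75 - (-90)*(2 + 8100)) + 211451 = (-75 - (-90)*8102) + 211451 = (-75 - 1*(-729180)) + 211451 = (-75 + 729180) + 211451 = 729105 + 211451 = 940556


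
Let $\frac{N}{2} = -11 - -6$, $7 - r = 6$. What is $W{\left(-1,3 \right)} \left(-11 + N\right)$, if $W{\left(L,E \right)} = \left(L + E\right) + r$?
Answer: $-63$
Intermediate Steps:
$r = 1$ ($r = 7 - 6 = 1$)
$N = -10$ ($N = 2 \left(-11 - -6\right) = 2 \left(-11 + 6\right) = 2 \left(-5\right) = -10$)
$W{\left(L,E \right)} = 1 + E + L$ ($W{\left(L,E \right)} = \left(L + E\right) + 1 = \left(E + L\right) + 1 = 1 + E + L$)
$W{\left(-1,3 \right)} \left(-11 + N\right) = \left(1 + 3 - 1\right) \left(-11 - 10\right) = 3 \left(-21\right) = -63$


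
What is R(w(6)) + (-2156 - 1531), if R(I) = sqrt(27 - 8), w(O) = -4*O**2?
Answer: -3687 + sqrt(19) ≈ -3682.6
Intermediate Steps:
R(I) = sqrt(19)
R(w(6)) + (-2156 - 1531) = sqrt(19) + (-2156 - 1531) = sqrt(19) - 3687 = -3687 + sqrt(19)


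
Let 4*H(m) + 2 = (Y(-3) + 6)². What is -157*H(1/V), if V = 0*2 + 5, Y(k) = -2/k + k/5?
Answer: -1229467/900 ≈ -1366.1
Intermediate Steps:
Y(k) = -2/k + k/5 (Y(k) = -2/k + k*(⅕) = -2/k + k/5)
V = 5 (V = 0 + 5 = 5)
H(m) = 7831/900 (H(m) = -½ + ((-2/(-3) + (⅕)*(-3)) + 6)²/4 = -½ + ((-2*(-⅓) - ⅗) + 6)²/4 = -½ + ((⅔ - ⅗) + 6)²/4 = -½ + (1/15 + 6)²/4 = -½ + (91/15)²/4 = -½ + (¼)*(8281/225) = -½ + 8281/900 = 7831/900)
-157*H(1/V) = -157*7831/900 = -1229467/900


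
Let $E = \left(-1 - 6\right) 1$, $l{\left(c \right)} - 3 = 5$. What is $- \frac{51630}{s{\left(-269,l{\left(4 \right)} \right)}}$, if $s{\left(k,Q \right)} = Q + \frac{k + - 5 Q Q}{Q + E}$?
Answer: $\frac{51630}{581} \approx 88.864$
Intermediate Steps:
$l{\left(c \right)} = 8$ ($l{\left(c \right)} = 3 + 5 = 8$)
$E = -7$ ($E = \left(-7\right) 1 = -7$)
$s{\left(k,Q \right)} = Q + \frac{k - 5 Q^{2}}{-7 + Q}$ ($s{\left(k,Q \right)} = Q + \frac{k + - 5 Q Q}{Q - 7} = Q + \frac{k - 5 Q^{2}}{-7 + Q}$)
$- \frac{51630}{s{\left(-269,l{\left(4 \right)} \right)}} = - \frac{51630}{\frac{1}{-7 + 8} \left(-269 - 56 - 4 \cdot 8^{2}\right)} = - \frac{51630}{1^{-1} \left(-269 - 56 - 256\right)} = - \frac{51630}{1 \left(-269 - 56 - 256\right)} = - \frac{51630}{1 \left(-581\right)} = - \frac{51630}{-581} = \left(-51630\right) \left(- \frac{1}{581}\right) = \frac{51630}{581}$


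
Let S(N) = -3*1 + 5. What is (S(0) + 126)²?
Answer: 16384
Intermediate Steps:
S(N) = 2 (S(N) = -3 + 5 = 2)
(S(0) + 126)² = (2 + 126)² = 128² = 16384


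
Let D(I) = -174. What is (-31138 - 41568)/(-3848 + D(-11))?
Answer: 36353/2011 ≈ 18.077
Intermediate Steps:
(-31138 - 41568)/(-3848 + D(-11)) = (-31138 - 41568)/(-3848 - 174) = -72706/(-4022) = -72706*(-1/4022) = 36353/2011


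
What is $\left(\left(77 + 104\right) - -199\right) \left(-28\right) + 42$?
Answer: $-10598$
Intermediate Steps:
$\left(\left(77 + 104\right) - -199\right) \left(-28\right) + 42 = \left(181 + 199\right) \left(-28\right) + 42 = 380 \left(-28\right) + 42 = -10640 + 42 = -10598$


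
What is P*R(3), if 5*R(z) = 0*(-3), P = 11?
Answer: 0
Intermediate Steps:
R(z) = 0 (R(z) = (0*(-3))/5 = (1/5)*0 = 0)
P*R(3) = 11*0 = 0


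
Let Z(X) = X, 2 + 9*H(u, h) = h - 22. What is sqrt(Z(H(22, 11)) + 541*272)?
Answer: sqrt(1324355)/3 ≈ 383.60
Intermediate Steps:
H(u, h) = -8/3 + h/9 (H(u, h) = -2/9 + (h - 22)/9 = -2/9 + (-22 + h)/9 = -2/9 + (-22/9 + h/9) = -8/3 + h/9)
sqrt(Z(H(22, 11)) + 541*272) = sqrt((-8/3 + (1/9)*11) + 541*272) = sqrt((-8/3 + 11/9) + 147152) = sqrt(-13/9 + 147152) = sqrt(1324355/9) = sqrt(1324355)/3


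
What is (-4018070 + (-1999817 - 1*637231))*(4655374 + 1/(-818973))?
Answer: -25373473330368241318/818973 ≈ -3.0982e+13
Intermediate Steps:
(-4018070 + (-1999817 - 1*637231))*(4655374 + 1/(-818973)) = (-4018070 + (-1999817 - 637231))*(4655374 - 1/818973) = (-4018070 - 2637048)*(3812625610901/818973) = -6655118*3812625610901/818973 = -25373473330368241318/818973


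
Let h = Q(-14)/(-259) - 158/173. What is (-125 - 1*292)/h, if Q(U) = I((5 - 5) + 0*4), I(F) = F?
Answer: 72141/158 ≈ 456.59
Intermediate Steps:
Q(U) = 0 (Q(U) = (5 - 5) + 0*4 = 0 + 0 = 0)
h = -158/173 (h = 0/(-259) - 158/173 = 0*(-1/259) - 158*1/173 = 0 - 158/173 = -158/173 ≈ -0.91329)
(-125 - 1*292)/h = (-125 - 1*292)/(-158/173) = (-125 - 292)*(-173/158) = -417*(-173/158) = 72141/158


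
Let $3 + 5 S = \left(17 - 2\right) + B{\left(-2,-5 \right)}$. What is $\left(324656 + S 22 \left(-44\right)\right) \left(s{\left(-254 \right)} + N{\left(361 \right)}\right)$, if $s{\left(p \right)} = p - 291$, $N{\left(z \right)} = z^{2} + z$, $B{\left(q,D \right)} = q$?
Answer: $41997812640$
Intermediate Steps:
$N{\left(z \right)} = z + z^{2}$
$S = 2$ ($S = - \frac{3}{5} + \frac{\left(17 - 2\right) - 2}{5} = - \frac{3}{5} + \frac{15 - 2}{5} = - \frac{3}{5} + \frac{1}{5} \cdot 13 = - \frac{3}{5} + \frac{13}{5} = 2$)
$s{\left(p \right)} = -291 + p$ ($s{\left(p \right)} = p - 291 = -291 + p$)
$\left(324656 + S 22 \left(-44\right)\right) \left(s{\left(-254 \right)} + N{\left(361 \right)}\right) = \left(324656 + 2 \cdot 22 \left(-44\right)\right) \left(\left(-291 - 254\right) + 361 \left(1 + 361\right)\right) = \left(324656 + 44 \left(-44\right)\right) \left(-545 + 361 \cdot 362\right) = \left(324656 - 1936\right) \left(-545 + 130682\right) = 322720 \cdot 130137 = 41997812640$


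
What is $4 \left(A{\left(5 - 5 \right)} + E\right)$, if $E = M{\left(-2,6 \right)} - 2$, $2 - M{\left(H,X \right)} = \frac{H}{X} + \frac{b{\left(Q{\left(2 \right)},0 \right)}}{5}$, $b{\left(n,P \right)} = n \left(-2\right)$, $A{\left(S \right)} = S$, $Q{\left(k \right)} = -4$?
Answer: $- \frac{76}{15} \approx -5.0667$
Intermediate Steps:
$b{\left(n,P \right)} = - 2 n$
$M{\left(H,X \right)} = \frac{2}{5} - \frac{H}{X}$ ($M{\left(H,X \right)} = 2 - \left(\frac{H}{X} + \frac{\left(-2\right) \left(-4\right)}{5}\right) = 2 - \left(\frac{H}{X} + 8 \cdot \frac{1}{5}\right) = 2 - \left(\frac{H}{X} + \frac{8}{5}\right) = 2 - \left(\frac{8}{5} + \frac{H}{X}\right) = \frac{2}{5} - \frac{H}{X}$)
$E = - \frac{19}{15}$ ($E = \left(\frac{2}{5} - - \frac{2}{6}\right) - 2 = \left(\frac{2}{5} - \left(-2\right) \frac{1}{6}\right) - 2 = \left(\frac{2}{5} + \frac{1}{3}\right) - 2 = \frac{11}{15} - 2 = - \frac{19}{15} \approx -1.2667$)
$4 \left(A{\left(5 - 5 \right)} + E\right) = 4 \left(\left(5 - 5\right) - \frac{19}{15}\right) = 4 \left(0 - \frac{19}{15}\right) = 4 \left(- \frac{19}{15}\right) = - \frac{76}{15}$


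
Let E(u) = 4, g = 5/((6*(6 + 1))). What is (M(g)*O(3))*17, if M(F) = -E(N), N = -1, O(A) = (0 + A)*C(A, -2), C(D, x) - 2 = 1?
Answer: -612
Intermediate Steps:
C(D, x) = 3 (C(D, x) = 2 + 1 = 3)
g = 5/42 (g = 5/((6*7)) = 5/42 ≈ 0.11905)
O(A) = 3*A (O(A) = (0 + A)*3 = A*3 = 3*A)
M(F) = -4 (M(F) = -1*4 = -4)
(M(g)*O(3))*17 = -12*3*17 = -4*9*17 = -36*17 = -612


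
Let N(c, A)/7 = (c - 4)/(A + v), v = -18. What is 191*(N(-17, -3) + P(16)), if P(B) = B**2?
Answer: 50233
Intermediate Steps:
N(c, A) = 7*(-4 + c)/(-18 + A) (N(c, A) = 7*((c - 4)/(A - 18)) = 7*((-4 + c)/(-18 + A)) = 7*(-4 + c)/(-18 + A))
191*(N(-17, -3) + P(16)) = 191*(7*(-4 - 17)/(-18 - 3) + 16**2) = 191*(7*(-21)/(-21) + 256) = 191*(7*(-1/21)*(-21) + 256) = 191*(7 + 256) = 191*263 = 50233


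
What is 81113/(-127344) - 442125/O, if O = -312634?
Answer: 2210234597/2843718864 ≈ 0.77723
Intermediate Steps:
81113/(-127344) - 442125/O = 81113/(-127344) - 442125/(-312634) = 81113*(-1/127344) - 442125*(-1/312634) = -81113/127344 + 442125/312634 = 2210234597/2843718864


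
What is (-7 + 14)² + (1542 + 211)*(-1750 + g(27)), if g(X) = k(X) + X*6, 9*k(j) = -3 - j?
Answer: -8368675/3 ≈ -2.7896e+6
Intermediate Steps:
k(j) = -⅓ - j/9 (k(j) = (-3 - j)/9 = -⅓ - j/9)
g(X) = -⅓ + 53*X/9 (g(X) = (-⅓ - X/9) + X*6 = (-⅓ - X/9) + 6*X = -⅓ + 53*X/9)
(-7 + 14)² + (1542 + 211)*(-1750 + g(27)) = (-7 + 14)² + (1542 + 211)*(-1750 + (-⅓ + (53/9)*27)) = 7² + 1753*(-1750 + (-⅓ + 159)) = 49 + 1753*(-1750 + 476/3) = 49 + 1753*(-4774/3) = 49 - 8368822/3 = -8368675/3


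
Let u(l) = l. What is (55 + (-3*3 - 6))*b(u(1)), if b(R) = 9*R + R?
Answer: 400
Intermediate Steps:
b(R) = 10*R
(55 + (-3*3 - 6))*b(u(1)) = (55 + (-3*3 - 6))*(10*1) = (55 + (-9 - 6))*10 = (55 - 15)*10 = 40*10 = 400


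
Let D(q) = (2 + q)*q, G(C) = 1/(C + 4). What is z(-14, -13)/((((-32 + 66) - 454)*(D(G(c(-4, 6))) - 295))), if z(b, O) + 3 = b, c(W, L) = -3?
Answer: -17/122640 ≈ -0.00013862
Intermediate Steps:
z(b, O) = -3 + b
G(C) = 1/(4 + C)
D(q) = q*(2 + q)
z(-14, -13)/((((-32 + 66) - 454)*(D(G(c(-4, 6))) - 295))) = (-3 - 14)/((((-32 + 66) - 454)*((2 + 1/(4 - 3))/(4 - 3) - 295))) = -17*1/((34 - 454)*((2 + 1/1)/1 - 295)) = -17*(-1/(420*(1*(2 + 1) - 295))) = -17*(-1/(420*(1*3 - 295))) = -17*(-1/(420*(3 - 295))) = -17/((-420*(-292))) = -17/122640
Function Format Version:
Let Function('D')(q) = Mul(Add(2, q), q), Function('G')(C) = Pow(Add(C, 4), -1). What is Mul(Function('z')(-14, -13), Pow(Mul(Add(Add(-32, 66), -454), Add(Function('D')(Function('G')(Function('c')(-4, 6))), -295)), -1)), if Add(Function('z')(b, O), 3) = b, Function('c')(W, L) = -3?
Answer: Rational(-17, 122640) ≈ -0.00013862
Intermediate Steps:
Function('z')(b, O) = Add(-3, b)
Function('G')(C) = Pow(Add(4, C), -1)
Function('D')(q) = Mul(q, Add(2, q))
Mul(Function('z')(-14, -13), Pow(Mul(Add(Add(-32, 66), -454), Add(Function('D')(Function('G')(Function('c')(-4, 6))), -295)), -1)) = Mul(Add(-3, -14), Pow(Mul(Add(Add(-32, 66), -454), Add(Mul(Pow(Add(4, -3), -1), Add(2, Pow(Add(4, -3), -1))), -295)), -1)) = Mul(-17, Pow(Mul(Add(34, -454), Add(Mul(Pow(1, -1), Add(2, Pow(1, -1))), -295)), -1)) = Mul(-17, Pow(Mul(-420, Add(Mul(1, Add(2, 1)), -295)), -1)) = Mul(-17, Pow(Mul(-420, Add(Mul(1, 3), -295)), -1)) = Mul(-17, Pow(Mul(-420, Add(3, -295)), -1)) = Mul(-17, Pow(Mul(-420, -292), -1)) = Mul(-17, Pow(122640, -1)) = Mul(-17, Rational(1, 122640)) = Rational(-17, 122640)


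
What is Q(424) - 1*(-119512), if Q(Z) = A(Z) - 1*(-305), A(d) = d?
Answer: 120241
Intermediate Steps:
Q(Z) = 305 + Z (Q(Z) = Z - 1*(-305) = Z + 305 = 305 + Z)
Q(424) - 1*(-119512) = (305 + 424) - 1*(-119512) = 729 + 119512 = 120241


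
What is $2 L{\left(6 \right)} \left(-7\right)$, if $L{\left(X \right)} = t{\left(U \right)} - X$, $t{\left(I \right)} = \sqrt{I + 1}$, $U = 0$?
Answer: $70$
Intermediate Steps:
$t{\left(I \right)} = \sqrt{1 + I}$
$L{\left(X \right)} = 1 - X$ ($L{\left(X \right)} = \sqrt{1 + 0} - X = \sqrt{1} - X = 1 - X$)
$2 L{\left(6 \right)} \left(-7\right) = 2 \left(1 - 6\right) \left(-7\right) = 2 \left(-5\right) \left(-7\right) = \left(-10\right) \left(-7\right) = 70$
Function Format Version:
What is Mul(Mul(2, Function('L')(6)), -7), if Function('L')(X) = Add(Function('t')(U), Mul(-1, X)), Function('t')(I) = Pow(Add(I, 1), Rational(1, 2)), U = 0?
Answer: 70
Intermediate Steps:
Function('t')(I) = Pow(Add(1, I), Rational(1, 2))
Function('L')(X) = Add(1, Mul(-1, X)) (Function('L')(X) = Add(Pow(Add(1, 0), Rational(1, 2)), Mul(-1, X)) = Add(Pow(1, Rational(1, 2)), Mul(-1, X)) = Add(1, Mul(-1, X)))
Mul(Mul(2, Function('L')(6)), -7) = Mul(Mul(2, Add(1, Mul(-1, 6))), -7) = Mul(Mul(2, Add(1, -6)), -7) = Mul(Mul(2, -5), -7) = Mul(-10, -7) = 70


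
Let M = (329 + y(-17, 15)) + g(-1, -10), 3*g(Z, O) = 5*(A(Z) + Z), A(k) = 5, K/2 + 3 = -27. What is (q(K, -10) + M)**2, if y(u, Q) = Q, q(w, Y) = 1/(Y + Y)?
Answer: 442555369/3600 ≈ 1.2293e+5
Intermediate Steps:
K = -60 (K = -6 + 2*(-27) = -6 - 54 = -60)
g(Z, O) = 25/3 + 5*Z/3 (g(Z, O) = (5*(5 + Z))/3 = (25 + 5*Z)/3 = 25/3 + 5*Z/3)
q(w, Y) = 1/(2*Y)
M = 1052/3 (M = (329 + 15) + (25/3 + (5/3)*(-1)) = 344 + (25/3 - 5/3) = 344 + 20/3 = 1052/3 ≈ 350.67)
(q(K, -10) + M)**2 = ((1/2)/(-10) + 1052/3)**2 = ((1/2)*(-1/10) + 1052/3)**2 = (-1/20 + 1052/3)**2 = (21037/60)**2 = 442555369/3600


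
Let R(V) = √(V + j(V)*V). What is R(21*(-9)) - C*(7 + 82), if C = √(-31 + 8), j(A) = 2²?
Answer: I*(-89*√23 + 3*√105) ≈ -396.09*I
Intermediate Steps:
j(A) = 4
C = I*√23 (C = √(-23) = I*√23 ≈ 4.7958*I)
R(V) = √5*√V (R(V) = √(V + 4*V) = √(5*V) = √5*√V)
R(21*(-9)) - C*(7 + 82) = √5*√(21*(-9)) - I*√23*(7 + 82) = √5*√(-189) - I*√23*89 = √5*(3*I*√21) - 89*I*√23 = 3*I*√105 - 89*I*√23 = -89*I*√23 + 3*I*√105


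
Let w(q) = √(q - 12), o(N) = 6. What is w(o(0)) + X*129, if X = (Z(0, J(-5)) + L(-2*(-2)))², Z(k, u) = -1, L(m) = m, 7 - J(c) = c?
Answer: 1161 + I*√6 ≈ 1161.0 + 2.4495*I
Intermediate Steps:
J(c) = 7 - c
w(q) = √(-12 + q)
X = 9 (X = (-1 - 2*(-2))² = (-1 + 4)² = 3² = 9)
w(o(0)) + X*129 = √(-12 + 6) + 9*129 = √(-6) + 1161 = I*√6 + 1161 = 1161 + I*√6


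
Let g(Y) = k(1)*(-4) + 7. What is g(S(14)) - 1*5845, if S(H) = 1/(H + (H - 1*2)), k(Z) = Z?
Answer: -5842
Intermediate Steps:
S(H) = 1/(-2 + 2*H) (S(H) = 1/(H + (H - 2)) = 1/(H + (-2 + H)) = 1/(-2 + 2*H))
g(Y) = 3 (g(Y) = 1*(-4) + 7 = -4 + 7 = 3)
g(S(14)) - 1*5845 = 3 - 1*5845 = 3 - 5845 = -5842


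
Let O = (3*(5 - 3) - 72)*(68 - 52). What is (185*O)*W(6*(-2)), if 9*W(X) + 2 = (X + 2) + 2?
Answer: 651200/3 ≈ 2.1707e+5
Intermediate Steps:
W(X) = 2/9 + X/9 (W(X) = -2/9 + ((X + 2) + 2)/9 = -2/9 + ((2 + X) + 2)/9 = -2/9 + (4 + X)/9 = -2/9 + (4/9 + X/9) = 2/9 + X/9)
O = -1056 (O = (3*2 - 72)*16 = (6 - 72)*16 = -66*16 = -1056)
(185*O)*W(6*(-2)) = (185*(-1056))*(2/9 + (6*(-2))/9) = -195360*(2/9 + (1/9)*(-12)) = -195360*(2/9 - 4/3) = -195360*(-10/9) = 651200/3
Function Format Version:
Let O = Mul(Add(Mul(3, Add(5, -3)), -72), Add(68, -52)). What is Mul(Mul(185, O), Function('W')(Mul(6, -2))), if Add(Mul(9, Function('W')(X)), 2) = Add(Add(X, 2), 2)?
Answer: Rational(651200, 3) ≈ 2.1707e+5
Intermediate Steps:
Function('W')(X) = Add(Rational(2, 9), Mul(Rational(1, 9), X)) (Function('W')(X) = Add(Rational(-2, 9), Mul(Rational(1, 9), Add(Add(X, 2), 2))) = Add(Rational(-2, 9), Mul(Rational(1, 9), Add(Add(2, X), 2))) = Add(Rational(-2, 9), Mul(Rational(1, 9), Add(4, X))) = Add(Rational(-2, 9), Add(Rational(4, 9), Mul(Rational(1, 9), X))) = Add(Rational(2, 9), Mul(Rational(1, 9), X)))
O = -1056 (O = Mul(Add(Mul(3, 2), -72), 16) = Mul(Add(6, -72), 16) = Mul(-66, 16) = -1056)
Mul(Mul(185, O), Function('W')(Mul(6, -2))) = Mul(Mul(185, -1056), Add(Rational(2, 9), Mul(Rational(1, 9), Mul(6, -2)))) = Mul(-195360, Add(Rational(2, 9), Mul(Rational(1, 9), -12))) = Mul(-195360, Add(Rational(2, 9), Rational(-4, 3))) = Mul(-195360, Rational(-10, 9)) = Rational(651200, 3)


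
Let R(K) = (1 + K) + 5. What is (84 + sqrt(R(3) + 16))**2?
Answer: 7921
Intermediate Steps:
R(K) = 6 + K
(84 + sqrt(R(3) + 16))**2 = (84 + sqrt((6 + 3) + 16))**2 = (84 + sqrt(9 + 16))**2 = (84 + sqrt(25))**2 = (84 + 5)**2 = 89**2 = 7921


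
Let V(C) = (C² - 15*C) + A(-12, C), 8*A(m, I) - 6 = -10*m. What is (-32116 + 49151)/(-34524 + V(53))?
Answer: -68140/129977 ≈ -0.52425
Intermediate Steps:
A(m, I) = ¾ - 5*m/4 (A(m, I) = ¾ + (-10*m)/8 = ¾ - 5*m/4)
V(C) = 63/4 + C² - 15*C (V(C) = (C² - 15*C) + (¾ - 5/4*(-12)) = (C² - 15*C) + (¾ + 15) = (C² - 15*C) + 63/4 = 63/4 + C² - 15*C)
(-32116 + 49151)/(-34524 + V(53)) = (-32116 + 49151)/(-34524 + (63/4 + 53² - 15*53)) = 17035/(-34524 + (63/4 + 2809 - 795)) = 17035/(-34524 + 8119/4) = 17035/(-129977/4) = 17035*(-4/129977) = -68140/129977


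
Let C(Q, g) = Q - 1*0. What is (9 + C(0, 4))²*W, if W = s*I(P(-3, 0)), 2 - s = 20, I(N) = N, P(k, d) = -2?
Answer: 2916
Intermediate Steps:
C(Q, g) = Q (C(Q, g) = Q + 0 = Q)
s = -18 (s = 2 - 1*20 = 2 - 20 = -18)
W = 36 (W = -18*(-2) = 36)
(9 + C(0, 4))²*W = (9 + 0)²*36 = 9²*36 = 81*36 = 2916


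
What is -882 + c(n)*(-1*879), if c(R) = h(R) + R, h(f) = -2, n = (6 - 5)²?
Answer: -3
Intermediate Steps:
n = 1 (n = 1² = 1)
c(R) = -2 + R
-882 + c(n)*(-1*879) = -882 + (-2 + 1)*(-1*879) = -882 - 1*(-879) = -882 + 879 = -3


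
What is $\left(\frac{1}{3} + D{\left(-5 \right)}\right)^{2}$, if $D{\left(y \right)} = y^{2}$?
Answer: $\frac{5776}{9} \approx 641.78$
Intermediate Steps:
$\left(\frac{1}{3} + D{\left(-5 \right)}\right)^{2} = \left(\frac{1}{3} + \left(-5\right)^{2}\right)^{2} = \left(\frac{1}{3} + 25\right)^{2} = \left(\frac{76}{3}\right)^{2} = \frac{5776}{9}$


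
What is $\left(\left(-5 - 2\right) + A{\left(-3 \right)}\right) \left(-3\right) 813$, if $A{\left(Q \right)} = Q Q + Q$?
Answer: $2439$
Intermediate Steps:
$A{\left(Q \right)} = Q + Q^{2}$ ($A{\left(Q \right)} = Q^{2} + Q = Q + Q^{2}$)
$\left(\left(-5 - 2\right) + A{\left(-3 \right)}\right) \left(-3\right) 813 = \left(\left(-5 - 2\right) - 3 \left(1 - 3\right)\right) \left(-3\right) 813 = \left(-7 - -6\right) \left(-3\right) 813 = \left(-7 + 6\right) \left(-3\right) 813 = \left(-1\right) \left(-3\right) 813 = 3 \cdot 813 = 2439$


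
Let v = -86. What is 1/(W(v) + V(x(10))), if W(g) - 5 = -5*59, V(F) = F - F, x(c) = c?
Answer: -1/290 ≈ -0.0034483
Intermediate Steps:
V(F) = 0
W(g) = -290 (W(g) = 5 - 5*59 = 5 - 295 = -290)
1/(W(v) + V(x(10))) = 1/(-290 + 0) = 1/(-290) = -1/290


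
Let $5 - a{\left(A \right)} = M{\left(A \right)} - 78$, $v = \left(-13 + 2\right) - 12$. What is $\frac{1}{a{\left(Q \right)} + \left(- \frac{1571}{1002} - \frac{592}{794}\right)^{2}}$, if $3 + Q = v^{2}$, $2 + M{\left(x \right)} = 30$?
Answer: $\frac{158240066436}{9550117091821} \approx 0.016569$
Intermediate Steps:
$M{\left(x \right)} = 28$ ($M{\left(x \right)} = -2 + 30 = 28$)
$v = -23$ ($v = -11 - 12 = -23$)
$Q = 526$ ($Q = -3 + \left(-23\right)^{2} = -3 + 529 = 526$)
$a{\left(A \right)} = 55$ ($a{\left(A \right)} = 5 - \left(28 - 78\right) = 5 - -50 = 5 + 50 = 55$)
$\frac{1}{a{\left(Q \right)} + \left(- \frac{1571}{1002} - \frac{592}{794}\right)^{2}} = \frac{1}{55 + \left(- \frac{1571}{1002} - \frac{592}{794}\right)^{2}} = \frac{1}{55 + \left(\left(-1571\right) \frac{1}{1002} - \frac{296}{397}\right)^{2}} = \frac{1}{55 + \left(- \frac{1571}{1002} - \frac{296}{397}\right)^{2}} = \frac{1}{55 + \left(- \frac{920279}{397794}\right)^{2}} = \frac{1}{55 + \frac{846913437841}{158240066436}} = \frac{1}{\frac{9550117091821}{158240066436}} = \frac{158240066436}{9550117091821}$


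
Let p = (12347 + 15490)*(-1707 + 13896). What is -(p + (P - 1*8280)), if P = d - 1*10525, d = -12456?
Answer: -339273932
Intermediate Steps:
P = -22981 (P = -12456 - 1*10525 = -12456 - 10525 = -22981)
p = 339305193 (p = 27837*12189 = 339305193)
-(p + (P - 1*8280)) = -(339305193 + (-22981 - 1*8280)) = -(339305193 + (-22981 - 8280)) = -(339305193 - 31261) = -1*339273932 = -339273932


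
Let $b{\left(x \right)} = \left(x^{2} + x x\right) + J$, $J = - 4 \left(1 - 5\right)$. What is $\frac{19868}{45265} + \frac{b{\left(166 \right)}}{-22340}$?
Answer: $- \frac{20515178}{10112201} \approx -2.0288$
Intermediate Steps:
$J = 16$ ($J = \left(-4\right) \left(-4\right) = 16$)
$b{\left(x \right)} = 16 + 2 x^{2}$ ($b{\left(x \right)} = \left(x^{2} + x x\right) + 16 = \left(x^{2} + x^{2}\right) + 16 = 2 x^{2} + 16 = 16 + 2 x^{2}$)
$\frac{19868}{45265} + \frac{b{\left(166 \right)}}{-22340} = \frac{19868}{45265} + \frac{16 + 2 \cdot 166^{2}}{-22340} = 19868 \cdot \frac{1}{45265} + \left(16 + 2 \cdot 27556\right) \left(- \frac{1}{22340}\right) = \frac{19868}{45265} + \left(16 + 55112\right) \left(- \frac{1}{22340}\right) = \frac{19868}{45265} + 55128 \left(- \frac{1}{22340}\right) = \frac{19868}{45265} - \frac{13782}{5585} = - \frac{20515178}{10112201}$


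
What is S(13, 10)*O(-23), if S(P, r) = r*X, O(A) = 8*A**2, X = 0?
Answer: 0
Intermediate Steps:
S(P, r) = 0 (S(P, r) = r*0 = 0)
S(13, 10)*O(-23) = 0*(8*(-23)**2) = 0*(8*529) = 0*4232 = 0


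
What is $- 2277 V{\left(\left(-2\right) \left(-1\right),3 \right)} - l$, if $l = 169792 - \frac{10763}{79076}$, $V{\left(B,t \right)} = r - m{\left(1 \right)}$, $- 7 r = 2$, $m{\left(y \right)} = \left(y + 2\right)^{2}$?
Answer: $- \frac{82281586623}{553532} \approx -1.4865 \cdot 10^{5}$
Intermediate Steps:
$m{\left(y \right)} = \left(2 + y\right)^{2}$
$r = - \frac{2}{7}$ ($r = \left(- \frac{1}{7}\right) 2 = - \frac{2}{7} \approx -0.28571$)
$V{\left(B,t \right)} = - \frac{65}{7}$ ($V{\left(B,t \right)} = - \frac{2}{7} - \left(2 + 1\right)^{2} = - \frac{2}{7} - 3^{2} = - \frac{2}{7} - 9 = - \frac{65}{7}$)
$l = \frac{13426461429}{79076}$ ($l = 169792 - \frac{10763}{79076} = \frac{13426461429}{79076} \approx 1.6979 \cdot 10^{5}$)
$- 2277 V{\left(\left(-2\right) \left(-1\right),3 \right)} - l = \left(-2277\right) \left(- \frac{65}{7}\right) - \frac{13426461429}{79076} = \frac{148005}{7} - \frac{13426461429}{79076} = - \frac{82281586623}{553532}$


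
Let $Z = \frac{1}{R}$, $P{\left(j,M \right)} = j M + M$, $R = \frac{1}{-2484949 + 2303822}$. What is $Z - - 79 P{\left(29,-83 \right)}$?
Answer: $-377837$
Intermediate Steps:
$R = - \frac{1}{181127}$ ($R = \frac{1}{-181127} = - \frac{1}{181127} \approx -5.521 \cdot 10^{-6}$)
$P{\left(j,M \right)} = M + M j$ ($P{\left(j,M \right)} = M j + M = M + M j$)
$Z = -181127$ ($Z = \frac{1}{- \frac{1}{181127}} = -181127$)
$Z - - 79 P{\left(29,-83 \right)} = -181127 - - 79 \left(- 83 \left(1 + 29\right)\right) = -181127 - - 79 \left(\left(-83\right) 30\right) = -181127 - \left(-79\right) \left(-2490\right) = -181127 - 196710 = -377837$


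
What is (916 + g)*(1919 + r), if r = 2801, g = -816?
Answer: 472000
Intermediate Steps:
(916 + g)*(1919 + r) = (916 - 816)*(1919 + 2801) = 100*4720 = 472000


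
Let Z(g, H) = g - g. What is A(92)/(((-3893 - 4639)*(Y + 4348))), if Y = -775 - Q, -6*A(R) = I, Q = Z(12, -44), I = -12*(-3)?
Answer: 1/5080806 ≈ 1.9682e-7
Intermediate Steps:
Z(g, H) = 0
I = 36
Q = 0
A(R) = -6 (A(R) = -1/6*36 = -6)
Y = -775 (Y = -775 - 1*0 = -775 + 0 = -775)
A(92)/(((-3893 - 4639)*(Y + 4348))) = -6*1/((-3893 - 4639)*(-775 + 4348)) = -6/((-8532*3573)) = -6/(-30484836) = -6*(-1/30484836) = 1/5080806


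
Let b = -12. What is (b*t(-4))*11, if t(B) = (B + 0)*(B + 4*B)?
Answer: -10560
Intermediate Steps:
t(B) = 5*B² (t(B) = B*(5*B) = 5*B²)
(b*t(-4))*11 = -60*(-4)²*11 = -60*16*11 = -12*80*11 = -960*11 = -10560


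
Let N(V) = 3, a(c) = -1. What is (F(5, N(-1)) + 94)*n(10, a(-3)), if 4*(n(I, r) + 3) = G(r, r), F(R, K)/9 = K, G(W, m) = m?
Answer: -1573/4 ≈ -393.25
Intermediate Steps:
F(R, K) = 9*K
n(I, r) = -3 + r/4
(F(5, N(-1)) + 94)*n(10, a(-3)) = (9*3 + 94)*(-3 + (¼)*(-1)) = (27 + 94)*(-3 - ¼) = 121*(-13/4) = -1573/4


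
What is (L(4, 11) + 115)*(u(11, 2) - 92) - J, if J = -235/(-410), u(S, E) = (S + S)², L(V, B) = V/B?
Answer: 40790219/902 ≈ 45222.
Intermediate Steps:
u(S, E) = 4*S² (u(S, E) = (2*S)² = 4*S²)
J = 47/82 (J = -235*(-1/410) = 47/82 ≈ 0.57317)
(L(4, 11) + 115)*(u(11, 2) - 92) - J = (4/11 + 115)*(4*11² - 92) - 1*47/82 = (4*(1/11) + 115)*(4*121 - 92) - 47/82 = (4/11 + 115)*(484 - 92) - 47/82 = (1269/11)*392 - 47/82 = 497448/11 - 47/82 = 40790219/902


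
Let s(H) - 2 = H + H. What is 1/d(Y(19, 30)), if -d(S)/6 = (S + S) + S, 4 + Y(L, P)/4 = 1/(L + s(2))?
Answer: 25/7128 ≈ 0.0035073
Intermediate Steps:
s(H) = 2 + 2*H (s(H) = 2 + (H + H) = 2 + 2*H)
Y(L, P) = -16 + 4/(6 + L) (Y(L, P) = -16 + 4/(L + (2 + 2*2)) = -16 + 4/(L + (2 + 4)) = -16 + 4/(L + 6) = -16 + 4/(6 + L))
d(S) = -18*S (d(S) = -6*((S + S) + S) = -6*(2*S + S) = -18*S)
1/d(Y(19, 30)) = 1/(-72*(-23 - 4*19)/(6 + 19)) = 1/(-72*(-23 - 76)/25) = 1/(-72*(-99)/25) = 1/(-18*(-396/25)) = 1/(7128/25) = 25/7128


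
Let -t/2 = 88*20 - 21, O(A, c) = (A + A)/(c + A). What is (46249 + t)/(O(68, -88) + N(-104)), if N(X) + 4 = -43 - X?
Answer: 213855/251 ≈ 852.01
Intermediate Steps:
O(A, c) = 2*A/(A + c) (O(A, c) = (2*A)/(A + c) = 2*A/(A + c))
N(X) = -47 - X (N(X) = -4 + (-43 - X) = -47 - X)
t = -3478 (t = -2*(88*20 - 21) = -2*(1760 - 21) = -2*1739 = -3478)
(46249 + t)/(O(68, -88) + N(-104)) = (46249 - 3478)/(2*68/(68 - 88) + (-47 - 1*(-104))) = 42771/(2*68/(-20) + (-47 + 104)) = 42771/(2*68*(-1/20) + 57) = 42771/(-34/5 + 57) = 42771/(251/5) = 42771*(5/251) = 213855/251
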